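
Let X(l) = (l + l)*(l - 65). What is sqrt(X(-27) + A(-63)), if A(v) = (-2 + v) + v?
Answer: 22*sqrt(10) ≈ 69.570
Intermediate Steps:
A(v) = -2 + 2*v
X(l) = 2*l*(-65 + l) (X(l) = (2*l)*(-65 + l) = 2*l*(-65 + l))
sqrt(X(-27) + A(-63)) = sqrt(2*(-27)*(-65 - 27) + (-2 + 2*(-63))) = sqrt(2*(-27)*(-92) + (-2 - 126)) = sqrt(4968 - 128) = sqrt(4840) = 22*sqrt(10)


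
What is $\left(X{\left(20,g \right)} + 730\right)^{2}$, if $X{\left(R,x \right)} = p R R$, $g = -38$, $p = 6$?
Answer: $9796900$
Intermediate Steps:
$X{\left(R,x \right)} = 6 R^{2}$ ($X{\left(R,x \right)} = 6 R R = 6 R^{2}$)
$\left(X{\left(20,g \right)} + 730\right)^{2} = \left(6 \cdot 20^{2} + 730\right)^{2} = \left(6 \cdot 400 + 730\right)^{2} = \left(2400 + 730\right)^{2} = 3130^{2} = 9796900$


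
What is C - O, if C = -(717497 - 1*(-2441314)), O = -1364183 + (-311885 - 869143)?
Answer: -613600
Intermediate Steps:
O = -2545211 (O = -1364183 - 1181028 = -2545211)
C = -3158811 (C = -(717497 + 2441314) = -1*3158811 = -3158811)
C - O = -3158811 - 1*(-2545211) = -3158811 + 2545211 = -613600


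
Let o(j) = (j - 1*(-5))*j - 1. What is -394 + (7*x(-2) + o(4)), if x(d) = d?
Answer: -373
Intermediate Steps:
o(j) = -1 + j*(5 + j) (o(j) = (j + 5)*j - 1 = (5 + j)*j - 1 = j*(5 + j) - 1 = -1 + j*(5 + j))
-394 + (7*x(-2) + o(4)) = -394 + (7*(-2) + (-1 + 4² + 5*4)) = -394 + (-14 + (-1 + 16 + 20)) = -394 + (-14 + 35) = -394 + 21 = -373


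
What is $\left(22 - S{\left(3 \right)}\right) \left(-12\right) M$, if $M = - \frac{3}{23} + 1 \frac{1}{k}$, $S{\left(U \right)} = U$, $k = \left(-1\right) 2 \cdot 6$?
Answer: $\frac{1121}{23} \approx 48.739$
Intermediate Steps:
$k = -12$ ($k = \left(-2\right) 6 = -12$)
$M = - \frac{59}{276}$ ($M = - \frac{3}{23} + 1 \frac{1}{-12} = \left(-3\right) \frac{1}{23} + 1 \left(- \frac{1}{12}\right) = - \frac{3}{23} - \frac{1}{12} = - \frac{59}{276} \approx -0.21377$)
$\left(22 - S{\left(3 \right)}\right) \left(-12\right) M = \left(22 - 3\right) \left(-12\right) \left(- \frac{59}{276}\right) = 19 \left(-12\right) \left(- \frac{59}{276}\right) = \left(-228\right) \left(- \frac{59}{276}\right) = \frac{1121}{23}$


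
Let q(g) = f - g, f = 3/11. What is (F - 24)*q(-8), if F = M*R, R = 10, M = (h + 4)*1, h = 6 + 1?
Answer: 7826/11 ≈ 711.45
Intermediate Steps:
h = 7
f = 3/11 (f = 3*(1/11) = 3/11 ≈ 0.27273)
M = 11 (M = (7 + 4)*1 = 11*1 = 11)
q(g) = 3/11 - g
F = 110 (F = 11*10 = 110)
(F - 24)*q(-8) = (110 - 24)*(3/11 - 1*(-8)) = 86*(3/11 + 8) = 86*(91/11) = 7826/11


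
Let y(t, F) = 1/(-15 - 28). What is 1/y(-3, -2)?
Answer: -43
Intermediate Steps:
y(t, F) = -1/43 (y(t, F) = 1/(-43) = -1/43)
1/y(-3, -2) = 1/(-1/43) = -43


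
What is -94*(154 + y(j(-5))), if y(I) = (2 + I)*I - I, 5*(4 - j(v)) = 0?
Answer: -16356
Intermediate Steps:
j(v) = 4 (j(v) = 4 - 1/5*0 = 4 + 0 = 4)
y(I) = -I + I*(2 + I) (y(I) = I*(2 + I) - I = -I + I*(2 + I))
-94*(154 + y(j(-5))) = -94*(154 + 4*(1 + 4)) = -94*(154 + 4*5) = -94*(154 + 20) = -94*174 = -16356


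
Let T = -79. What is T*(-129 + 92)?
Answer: 2923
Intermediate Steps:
T*(-129 + 92) = -79*(-129 + 92) = -79*(-37) = 2923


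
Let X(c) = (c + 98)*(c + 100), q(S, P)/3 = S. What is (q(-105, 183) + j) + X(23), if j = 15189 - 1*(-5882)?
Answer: 35639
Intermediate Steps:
q(S, P) = 3*S
j = 21071 (j = 15189 + 5882 = 21071)
X(c) = (98 + c)*(100 + c)
(q(-105, 183) + j) + X(23) = (3*(-105) + 21071) + (9800 + 23² + 198*23) = (-315 + 21071) + (9800 + 529 + 4554) = 20756 + 14883 = 35639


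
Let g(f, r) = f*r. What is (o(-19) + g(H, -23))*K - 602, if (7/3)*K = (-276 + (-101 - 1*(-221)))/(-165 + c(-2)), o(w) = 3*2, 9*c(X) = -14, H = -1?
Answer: -6194638/10493 ≈ -590.36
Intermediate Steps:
c(X) = -14/9 (c(X) = (⅑)*(-14) = -14/9)
o(w) = 6
K = 4212/10493 (K = 3*((-276 + (-101 - 1*(-221)))/(-165 - 14/9))/7 = 3*((-276 + (-101 + 221))/(-1499/9))/7 = 3*((-276 + 120)*(-9/1499))/7 = 3*(-156*(-9/1499))/7 = (3/7)*(1404/1499) = 4212/10493 ≈ 0.40141)
(o(-19) + g(H, -23))*K - 602 = (6 - 1*(-23))*(4212/10493) - 602 = (6 + 23)*(4212/10493) - 602 = 29*(4212/10493) - 602 = 122148/10493 - 602 = -6194638/10493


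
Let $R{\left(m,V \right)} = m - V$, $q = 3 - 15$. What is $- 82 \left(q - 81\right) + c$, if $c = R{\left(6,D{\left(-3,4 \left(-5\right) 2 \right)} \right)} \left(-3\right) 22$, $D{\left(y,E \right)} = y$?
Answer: $7032$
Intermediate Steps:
$q = -12$ ($q = 3 - 15 = -12$)
$c = -594$ ($c = \left(6 - -3\right) \left(-3\right) 22 = \left(6 + 3\right) \left(-3\right) 22 = 9 \left(-3\right) 22 = \left(-27\right) 22 = -594$)
$- 82 \left(q - 81\right) + c = - 82 \left(-12 - 81\right) - 594 = \left(-82\right) \left(-93\right) - 594 = 7626 - 594 = 7032$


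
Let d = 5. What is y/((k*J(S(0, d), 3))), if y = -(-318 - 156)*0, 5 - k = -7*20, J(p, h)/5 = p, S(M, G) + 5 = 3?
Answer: 0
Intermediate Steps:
S(M, G) = -2 (S(M, G) = -5 + 3 = -2)
J(p, h) = 5*p
k = 145 (k = 5 - (-7)*20 = 5 - 1*(-140) = 5 + 140 = 145)
y = 0 (y = -(-474)*0 = -1*0 = 0)
y/((k*J(S(0, d), 3))) = 0/((145*(5*(-2)))) = 0/((145*(-10))) = 0/(-1450) = 0*(-1/1450) = 0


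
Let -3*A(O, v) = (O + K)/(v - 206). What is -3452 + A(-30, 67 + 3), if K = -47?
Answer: -1408493/408 ≈ -3452.2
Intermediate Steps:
A(O, v) = -(-47 + O)/(3*(-206 + v)) (A(O, v) = -(O - 47)/(3*(v - 206)) = -(-47 + O)/(3*(-206 + v)))
-3452 + A(-30, 67 + 3) = -3452 + (47 - 1*(-30))/(3*(-206 + (67 + 3))) = -3452 + (47 + 30)/(3*(-206 + 70)) = -3452 + (⅓)*77/(-136) = -3452 + (⅓)*(-1/136)*77 = -3452 - 77/408 = -1408493/408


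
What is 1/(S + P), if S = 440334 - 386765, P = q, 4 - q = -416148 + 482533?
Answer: -1/12812 ≈ -7.8052e-5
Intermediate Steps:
q = -66381 (q = 4 - (-416148 + 482533) = 4 - 1*66385 = 4 - 66385 = -66381)
P = -66381
S = 53569
1/(S + P) = 1/(53569 - 66381) = 1/(-12812) = -1/12812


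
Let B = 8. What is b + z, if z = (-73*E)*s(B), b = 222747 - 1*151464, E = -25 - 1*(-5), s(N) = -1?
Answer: 69823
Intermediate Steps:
E = -20 (E = -25 + 5 = -20)
b = 71283 (b = 222747 - 151464 = 71283)
z = -1460 (z = -73*(-20)*(-1) = 1460*(-1) = -1460)
b + z = 71283 - 1460 = 69823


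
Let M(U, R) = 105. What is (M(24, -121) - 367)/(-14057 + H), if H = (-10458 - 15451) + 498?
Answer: 131/19734 ≈ 0.0066383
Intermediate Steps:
H = -25411 (H = -25909 + 498 = -25411)
(M(24, -121) - 367)/(-14057 + H) = (105 - 367)/(-14057 - 25411) = -262/(-39468) = -262*(-1/39468) = 131/19734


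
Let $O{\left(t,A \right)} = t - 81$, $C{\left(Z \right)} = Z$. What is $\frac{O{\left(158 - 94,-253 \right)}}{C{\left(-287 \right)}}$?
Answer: $\frac{17}{287} \approx 0.059233$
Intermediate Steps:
$O{\left(t,A \right)} = -81 + t$
$\frac{O{\left(158 - 94,-253 \right)}}{C{\left(-287 \right)}} = \frac{-81 + \left(158 - 94\right)}{-287} = \left(-81 + \left(158 - 94\right)\right) \left(- \frac{1}{287}\right) = \left(-81 + 64\right) \left(- \frac{1}{287}\right) = \left(-17\right) \left(- \frac{1}{287}\right) = \frac{17}{287}$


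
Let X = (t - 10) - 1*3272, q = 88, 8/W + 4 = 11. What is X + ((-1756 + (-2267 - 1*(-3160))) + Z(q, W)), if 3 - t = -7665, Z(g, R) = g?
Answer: 3611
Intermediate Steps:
W = 8/7 (W = 8/(-4 + 11) = 8/7 ≈ 1.1429)
t = 7668 (t = 3 - 1*(-7665) = 3 + 7665 = 7668)
X = 4386 (X = (7668 - 10) - 1*3272 = 7658 - 3272 = 4386)
X + ((-1756 + (-2267 - 1*(-3160))) + Z(q, W)) = 4386 + ((-1756 + (-2267 - 1*(-3160))) + 88) = 4386 + ((-1756 + (-2267 + 3160)) + 88) = 4386 + ((-1756 + 893) + 88) = 4386 + (-863 + 88) = 4386 - 775 = 3611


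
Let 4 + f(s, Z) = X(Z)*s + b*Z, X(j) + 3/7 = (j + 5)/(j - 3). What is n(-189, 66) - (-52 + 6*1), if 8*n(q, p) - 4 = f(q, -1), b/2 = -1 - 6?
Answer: 163/2 ≈ 81.500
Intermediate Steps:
X(j) = -3/7 + (5 + j)/(-3 + j) (X(j) = -3/7 + (j + 5)/(j - 3) = -3/7 + (5 + j)/(-3 + j))
b = -14 (b = 2*(-1 - 6) = 2*(-7) = -14)
f(s, Z) = -4 - 14*Z + 4*s*(11 + Z)/(7*(-3 + Z)) (f(s, Z) = -4 + ((4*(11 + Z)/(7*(-3 + Z)))*s - 14*Z) = -4 + (4*s*(11 + Z)/(7*(-3 + Z)) - 14*Z) = -4 + (-14*Z + 4*s*(11 + Z)/(7*(-3 + Z))) = -4 - 14*Z + 4*s*(11 + Z)/(7*(-3 + Z)))
n(q, p) = 7/4 - 5*q/28 (n(q, p) = ½ + (2*(-7*(-3 - 1)*(2 + 7*(-1)) + 2*q*(11 - 1))/(7*(-3 - 1)))/8 = ½ + ((2/7)*(-7*(-4)*(2 - 7) + 2*q*10)/(-4))/8 = ½ + ((2/7)*(-¼)*(-7*(-4)*(-5) + 20*q))/8 = ½ + ((2/7)*(-¼)*(-140 + 20*q))/8 = ½ + (10 - 10*q/7)/8 = ½ + (5/4 - 5*q/28) = 7/4 - 5*q/28)
n(-189, 66) - (-52 + 6*1) = (7/4 - 5/28*(-189)) - (-52 + 6*1) = (7/4 + 135/4) - (-52 + 6) = 71/2 - 1*(-46) = 71/2 + 46 = 163/2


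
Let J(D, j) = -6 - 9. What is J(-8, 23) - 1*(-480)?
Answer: 465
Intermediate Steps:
J(D, j) = -15
J(-8, 23) - 1*(-480) = -15 - 1*(-480) = -15 + 480 = 465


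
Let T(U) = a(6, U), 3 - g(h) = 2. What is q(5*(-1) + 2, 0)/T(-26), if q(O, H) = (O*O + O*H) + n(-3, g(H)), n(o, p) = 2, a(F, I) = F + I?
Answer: -11/20 ≈ -0.55000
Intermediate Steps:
g(h) = 1 (g(h) = 3 - 1*2 = 3 - 2 = 1)
T(U) = 6 + U
q(O, H) = 2 + O² + H*O (q(O, H) = (O*O + O*H) + 2 = (O² + H*O) + 2 = 2 + O² + H*O)
q(5*(-1) + 2, 0)/T(-26) = (2 + (5*(-1) + 2)² + 0*(5*(-1) + 2))/(6 - 26) = (2 + (-5 + 2)² + 0*(-5 + 2))/(-20) = (2 + (-3)² + 0*(-3))*(-1/20) = (2 + 9 + 0)*(-1/20) = 11*(-1/20) = -11/20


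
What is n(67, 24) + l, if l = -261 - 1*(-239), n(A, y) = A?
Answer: 45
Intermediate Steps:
l = -22 (l = -261 + 239 = -22)
n(67, 24) + l = 67 - 22 = 45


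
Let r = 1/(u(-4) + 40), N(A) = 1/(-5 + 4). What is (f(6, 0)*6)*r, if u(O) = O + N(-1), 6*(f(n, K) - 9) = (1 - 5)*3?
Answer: 6/5 ≈ 1.2000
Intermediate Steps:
f(n, K) = 7 (f(n, K) = 9 + ((1 - 5)*3)/6 = 9 + (-4*3)/6 = 9 + (⅙)*(-12) = 9 - 2 = 7)
N(A) = -1 (N(A) = 1/(-1) = -1)
u(O) = -1 + O (u(O) = O - 1 = -1 + O)
r = 1/35 (r = 1/((-1 - 4) + 40) = 1/(-5 + 40) = 1/35 ≈ 0.028571)
(f(6, 0)*6)*r = (7*6)*(1/35) = 42*(1/35) = 6/5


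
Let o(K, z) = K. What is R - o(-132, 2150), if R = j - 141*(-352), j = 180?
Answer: 49944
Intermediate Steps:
R = 49812 (R = 180 - 141*(-352) = 180 + 49632 = 49812)
R - o(-132, 2150) = 49812 - 1*(-132) = 49812 + 132 = 49944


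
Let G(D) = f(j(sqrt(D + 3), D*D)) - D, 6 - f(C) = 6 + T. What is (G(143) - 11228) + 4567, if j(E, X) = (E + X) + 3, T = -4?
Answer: -6800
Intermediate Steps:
j(E, X) = 3 + E + X
f(C) = 4 (f(C) = 6 - (6 - 4) = 6 - 1*2 = 6 - 2 = 4)
G(D) = 4 - D
(G(143) - 11228) + 4567 = ((4 - 1*143) - 11228) + 4567 = ((4 - 143) - 11228) + 4567 = (-139 - 11228) + 4567 = -11367 + 4567 = -6800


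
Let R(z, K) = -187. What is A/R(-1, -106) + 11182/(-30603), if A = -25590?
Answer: 781039736/5722761 ≈ 136.48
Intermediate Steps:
A/R(-1, -106) + 11182/(-30603) = -25590/(-187) + 11182/(-30603) = -25590*(-1/187) + 11182*(-1/30603) = 25590/187 - 11182/30603 = 781039736/5722761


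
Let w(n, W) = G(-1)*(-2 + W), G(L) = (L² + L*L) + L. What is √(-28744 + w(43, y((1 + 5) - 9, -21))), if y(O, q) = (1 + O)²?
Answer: I*√28742 ≈ 169.53*I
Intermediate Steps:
G(L) = L + 2*L² (G(L) = (L² + L²) + L = 2*L² + L = L + 2*L²)
w(n, W) = -2 + W (w(n, W) = (-(1 + 2*(-1)))*(-2 + W) = (-(1 - 2))*(-2 + W) = (-1*(-1))*(-2 + W) = 1*(-2 + W) = -2 + W)
√(-28744 + w(43, y((1 + 5) - 9, -21))) = √(-28744 + (-2 + (1 + ((1 + 5) - 9))²)) = √(-28744 + (-2 + (1 + (6 - 9))²)) = √(-28744 + (-2 + (1 - 3)²)) = √(-28744 + (-2 + (-2)²)) = √(-28744 + (-2 + 4)) = √(-28744 + 2) = √(-28742) = I*√28742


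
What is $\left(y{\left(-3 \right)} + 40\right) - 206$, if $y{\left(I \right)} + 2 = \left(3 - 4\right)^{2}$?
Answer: $-167$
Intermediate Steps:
$y{\left(I \right)} = -1$ ($y{\left(I \right)} = -2 + \left(3 - 4\right)^{2} = -2 + \left(-1\right)^{2} = -2 + 1 = -1$)
$\left(y{\left(-3 \right)} + 40\right) - 206 = \left(-1 + 40\right) - 206 = 39 - 206 = -167$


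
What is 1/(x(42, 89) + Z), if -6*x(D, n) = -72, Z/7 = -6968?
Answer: -1/48764 ≈ -2.0507e-5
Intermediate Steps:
Z = -48776 (Z = 7*(-6968) = -48776)
x(D, n) = 12 (x(D, n) = -⅙*(-72) = 12)
1/(x(42, 89) + Z) = 1/(12 - 48776) = 1/(-48764) = -1/48764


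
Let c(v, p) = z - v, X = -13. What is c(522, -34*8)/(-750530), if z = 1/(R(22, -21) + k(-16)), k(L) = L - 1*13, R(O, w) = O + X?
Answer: 10441/15010600 ≈ 0.00069558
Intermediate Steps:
R(O, w) = -13 + O (R(O, w) = O - 13 = -13 + O)
k(L) = -13 + L (k(L) = L - 13 = -13 + L)
z = -1/20 (z = 1/((-13 + 22) + (-13 - 16)) = 1/(9 - 29) = 1/(-20) = -1/20 ≈ -0.050000)
c(v, p) = -1/20 - v
c(522, -34*8)/(-750530) = (-1/20 - 1*522)/(-750530) = (-1/20 - 522)*(-1/750530) = -10441/20*(-1/750530) = 10441/15010600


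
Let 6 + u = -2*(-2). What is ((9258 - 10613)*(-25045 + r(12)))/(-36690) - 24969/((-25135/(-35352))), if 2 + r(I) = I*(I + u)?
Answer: -2215691659013/61480210 ≈ -36039.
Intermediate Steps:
u = -2 (u = -6 - 2*(-2) = -6 + 4 = -2)
r(I) = -2 + I*(-2 + I) (r(I) = -2 + I*(I - 2) = -2 + I*(-2 + I))
((9258 - 10613)*(-25045 + r(12)))/(-36690) - 24969/((-25135/(-35352))) = ((9258 - 10613)*(-25045 + (-2 + 12² - 2*12)))/(-36690) - 24969/((-25135/(-35352))) = -1355*(-25045 + (-2 + 144 - 24))*(-1/36690) - 24969/((-25135*(-1/35352))) = -1355*(-25045 + 118)*(-1/36690) - 24969/25135/35352 = -1355*(-24927)*(-1/36690) - 24969*35352/25135 = 33776085*(-1/36690) - 882704088/25135 = -2251739/2446 - 882704088/25135 = -2215691659013/61480210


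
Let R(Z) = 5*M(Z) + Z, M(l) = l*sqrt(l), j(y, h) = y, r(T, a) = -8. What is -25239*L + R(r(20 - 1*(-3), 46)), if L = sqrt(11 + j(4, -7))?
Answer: -8 - 25239*sqrt(15) - 80*I*sqrt(2) ≈ -97758.0 - 113.14*I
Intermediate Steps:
M(l) = l**(3/2)
R(Z) = Z + 5*Z**(3/2) (R(Z) = 5*Z**(3/2) + Z = Z + 5*Z**(3/2))
L = sqrt(15) (L = sqrt(11 + 4) = sqrt(15) ≈ 3.8730)
-25239*L + R(r(20 - 1*(-3), 46)) = -25239*sqrt(15) + (-8 + 5*(-8)**(3/2)) = -25239*sqrt(15) + (-8 + 5*(-16*I*sqrt(2))) = -25239*sqrt(15) + (-8 - 80*I*sqrt(2)) = -8 - 25239*sqrt(15) - 80*I*sqrt(2)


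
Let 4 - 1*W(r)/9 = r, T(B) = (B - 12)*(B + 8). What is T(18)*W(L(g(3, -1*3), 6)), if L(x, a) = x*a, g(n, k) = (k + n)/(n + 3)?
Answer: 5616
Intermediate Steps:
g(n, k) = (k + n)/(3 + n)
L(x, a) = a*x
T(B) = (-12 + B)*(8 + B)
W(r) = 36 - 9*r
T(18)*W(L(g(3, -1*3), 6)) = (-96 + 18² - 4*18)*(36 - 54*(-1*3 + 3)/(3 + 3)) = (-96 + 324 - 72)*(36 - 54*(-3 + 3)/6) = 156*(36 - 54*(⅙)*0) = 156*(36 - 54*0) = 156*(36 - 9*0) = 156*(36 + 0) = 156*36 = 5616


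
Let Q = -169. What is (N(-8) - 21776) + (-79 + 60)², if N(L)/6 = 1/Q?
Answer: -3619141/169 ≈ -21415.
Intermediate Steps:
N(L) = -6/169 (N(L) = 6/(-169) = 6*(-1/169) = -6/169)
(N(-8) - 21776) + (-79 + 60)² = (-6/169 - 21776) + (-79 + 60)² = -3680150/169 + (-19)² = -3680150/169 + 361 = -3619141/169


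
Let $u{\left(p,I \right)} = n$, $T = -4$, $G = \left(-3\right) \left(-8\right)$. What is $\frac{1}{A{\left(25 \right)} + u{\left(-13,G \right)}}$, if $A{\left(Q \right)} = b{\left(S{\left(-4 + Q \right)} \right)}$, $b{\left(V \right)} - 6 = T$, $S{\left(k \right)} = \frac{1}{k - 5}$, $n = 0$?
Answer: $\frac{1}{2} \approx 0.5$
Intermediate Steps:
$G = 24$
$S{\left(k \right)} = \frac{1}{-5 + k}$
$u{\left(p,I \right)} = 0$
$b{\left(V \right)} = 2$ ($b{\left(V \right)} = 6 - 4 = 2$)
$A{\left(Q \right)} = 2$
$\frac{1}{A{\left(25 \right)} + u{\left(-13,G \right)}} = \frac{1}{2 + 0} = \frac{1}{2}$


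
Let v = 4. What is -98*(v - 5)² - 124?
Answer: -222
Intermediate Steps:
-98*(v - 5)² - 124 = -98*(4 - 5)² - 124 = -98*(-1)² - 124 = -98*1 - 124 = -98 - 124 = -222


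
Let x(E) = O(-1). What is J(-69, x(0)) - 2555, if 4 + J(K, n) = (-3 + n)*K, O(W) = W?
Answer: -2283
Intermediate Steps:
x(E) = -1
J(K, n) = -4 + K*(-3 + n) (J(K, n) = -4 + (-3 + n)*K = -4 + K*(-3 + n))
J(-69, x(0)) - 2555 = (-4 - 3*(-69) - 69*(-1)) - 2555 = (-4 + 207 + 69) - 2555 = 272 - 2555 = -2283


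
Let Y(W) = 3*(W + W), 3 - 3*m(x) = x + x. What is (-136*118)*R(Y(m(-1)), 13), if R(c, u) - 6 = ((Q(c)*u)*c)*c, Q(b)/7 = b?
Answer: -1460464288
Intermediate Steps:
Q(b) = 7*b
m(x) = 1 - 2*x/3 (m(x) = 1 - (x + x)/3 = 1 - 2*x/3)
Y(W) = 6*W (Y(W) = 3*(2*W) = 6*W)
R(c, u) = 6 + 7*u*c³ (R(c, u) = 6 + (((7*c)*u)*c)*c = 6 + ((7*c*u)*c)*c = 6 + (7*u*c²)*c = 6 + 7*u*c³)
(-136*118)*R(Y(m(-1)), 13) = (-136*118)*(6 + 7*13*(6*(1 - ⅔*(-1)))³) = -16048*(6 + 7*13*(6*(1 + ⅔))³) = -16048*(6 + 7*13*(6*(5/3))³) = -16048*(6 + 7*13*10³) = -16048*(6 + 7*13*1000) = -16048*(6 + 91000) = -16048*91006 = -1460464288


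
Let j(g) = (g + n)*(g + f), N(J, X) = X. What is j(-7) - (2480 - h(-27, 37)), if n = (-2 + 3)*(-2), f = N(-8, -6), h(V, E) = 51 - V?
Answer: -2285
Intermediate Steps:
f = -6
n = -2 (n = 1*(-2) = -2)
j(g) = (-6 + g)*(-2 + g) (j(g) = (g - 2)*(g - 6) = (-2 + g)*(-6 + g) = (-6 + g)*(-2 + g))
j(-7) - (2480 - h(-27, 37)) = (12 + (-7)² - 8*(-7)) - (2480 - (51 - 1*(-27))) = (12 + 49 + 56) - (2480 - (51 + 27)) = 117 - (2480 - 1*78) = 117 - (2480 - 78) = 117 - 1*2402 = 117 - 2402 = -2285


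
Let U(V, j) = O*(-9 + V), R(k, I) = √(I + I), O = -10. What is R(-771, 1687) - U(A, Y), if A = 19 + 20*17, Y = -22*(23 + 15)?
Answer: 3500 + √3374 ≈ 3558.1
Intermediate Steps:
Y = -836 (Y = -22*38 = -836)
A = 359 (A = 19 + 340 = 359)
R(k, I) = √2*√I (R(k, I) = √(2*I) = √2*√I)
U(V, j) = 90 - 10*V (U(V, j) = -10*(-9 + V) = 90 - 10*V)
R(-771, 1687) - U(A, Y) = √2*√1687 - (90 - 10*359) = √3374 - (90 - 3590) = √3374 - 1*(-3500) = √3374 + 3500 = 3500 + √3374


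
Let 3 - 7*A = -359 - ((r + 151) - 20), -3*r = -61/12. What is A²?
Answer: 317160481/63504 ≈ 4994.3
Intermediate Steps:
r = 61/36 (r = -(-61)/(3*12) = -⅓*(-61/12) = 61/36 ≈ 1.6944)
A = 17809/252 (A = 3/7 - (-359 - ((61/36 + 151) - 20))/7 = 3/7 - (-359 - (5497/36 - 20))/7 = 3/7 - (-359 - 1*4777/36)/7 = 3/7 - (-359 - 4777/36)/7 = 3/7 - ⅐*(-17701/36) = 3/7 + 17701/252 = 17809/252 ≈ 70.671)
A² = (17809/252)² = 317160481/63504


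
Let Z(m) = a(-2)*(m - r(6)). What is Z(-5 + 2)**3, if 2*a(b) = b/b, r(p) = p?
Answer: -729/8 ≈ -91.125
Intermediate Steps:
a(b) = 1/2 (a(b) = (b/b)/2 = (1/2)*1 = 1/2)
Z(m) = -3 + m/2 (Z(m) = (m - 1*6)/2 = (m - 6)/2 = (-6 + m)/2 = -3 + m/2)
Z(-5 + 2)**3 = (-3 + (-5 + 2)/2)**3 = (-3 + (1/2)*(-3))**3 = (-3 - 3/2)**3 = (-9/2)**3 = -729/8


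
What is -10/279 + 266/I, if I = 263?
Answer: 71584/73377 ≈ 0.97556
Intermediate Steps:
-10/279 + 266/I = -10/279 + 266/263 = 71584/73377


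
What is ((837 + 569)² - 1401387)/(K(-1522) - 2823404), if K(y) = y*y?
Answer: -575449/506920 ≈ -1.1352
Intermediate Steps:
K(y) = y²
((837 + 569)² - 1401387)/(K(-1522) - 2823404) = ((837 + 569)² - 1401387)/((-1522)² - 2823404) = (1406² - 1401387)/(2316484 - 2823404) = (1976836 - 1401387)/(-506920) = 575449*(-1/506920) = -575449/506920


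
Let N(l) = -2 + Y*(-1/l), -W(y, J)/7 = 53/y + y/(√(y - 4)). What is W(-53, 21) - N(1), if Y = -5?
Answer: 4 - 371*I*√57/57 ≈ 4.0 - 49.14*I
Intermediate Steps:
W(y, J) = -371/y - 7*y/√(-4 + y) (W(y, J) = -7*(53/y + y/(√(y - 4))) = -7*(53/y + y/(√(-4 + y))) = -7*(53/y + y/√(-4 + y)) = -371/y - 7*y/√(-4 + y))
N(l) = -2 + 5/l (N(l) = -2 - (-5)/l = -2 + 5/l)
W(-53, 21) - N(1) = (-371/(-53) - 7*(-53)/√(-4 - 53)) - (-2 + 5/1) = (-371*(-1/53) - 7*(-53)/√(-57)) - (-2 + 5*1) = (7 - 7*(-53)*(-I*√57/57)) - (-2 + 5) = (7 - 371*I*√57/57) - 1*3 = (7 - 371*I*√57/57) - 3 = 4 - 371*I*√57/57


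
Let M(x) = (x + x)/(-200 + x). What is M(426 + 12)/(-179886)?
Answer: -73/3567739 ≈ -2.0461e-5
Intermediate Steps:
M(x) = 2*x/(-200 + x) (M(x) = (2*x)/(-200 + x) = 2*x/(-200 + x))
M(426 + 12)/(-179886) = (2*(426 + 12)/(-200 + (426 + 12)))/(-179886) = (2*438/(-200 + 438))*(-1/179886) = (2*438/238)*(-1/179886) = (2*438*(1/238))*(-1/179886) = (438/119)*(-1/179886) = -73/3567739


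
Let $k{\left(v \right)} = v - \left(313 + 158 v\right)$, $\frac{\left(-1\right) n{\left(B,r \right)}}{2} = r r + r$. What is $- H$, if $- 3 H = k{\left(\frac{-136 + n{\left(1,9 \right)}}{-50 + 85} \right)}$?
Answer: $\frac{38657}{105} \approx 368.16$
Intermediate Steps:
$n{\left(B,r \right)} = - 2 r - 2 r^{2}$ ($n{\left(B,r \right)} = - 2 \left(r r + r\right) = - 2 \left(r^{2} + r\right) = - 2 \left(r + r^{2}\right) = - 2 r - 2 r^{2}$)
$k{\left(v \right)} = -313 - 157 v$ ($k{\left(v \right)} = v - \left(313 + 158 v\right) = -313 - 157 v$)
$H = - \frac{38657}{105}$ ($H = - \frac{-313 - 157 \frac{-136 - 18 \left(1 + 9\right)}{-50 + 85}}{3} = - \frac{-313 - 157 \frac{-136 - 18 \cdot 10}{35}}{3} = - \frac{-313 - 157 \left(-136 - 180\right) \frac{1}{35}}{3} = - \frac{-313 - 157 \left(\left(-316\right) \frac{1}{35}\right)}{3} = - \frac{-313 - - \frac{49612}{35}}{3} = - \frac{-313 + \frac{49612}{35}}{3} = \left(- \frac{1}{3}\right) \frac{38657}{35} = - \frac{38657}{105} \approx -368.16$)
$- H = \left(-1\right) \left(- \frac{38657}{105}\right) = \frac{38657}{105}$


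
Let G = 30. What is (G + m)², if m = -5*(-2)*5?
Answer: 6400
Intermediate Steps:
m = 50 (m = 10*5 = 50)
(G + m)² = (30 + 50)² = 80² = 6400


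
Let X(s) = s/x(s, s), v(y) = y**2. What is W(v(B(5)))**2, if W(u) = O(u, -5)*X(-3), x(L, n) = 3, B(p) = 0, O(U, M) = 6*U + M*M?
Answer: 625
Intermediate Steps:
O(U, M) = M**2 + 6*U (O(U, M) = 6*U + M**2 = M**2 + 6*U)
X(s) = s/3
W(u) = -25 - 6*u (W(u) = ((-5)**2 + 6*u)*((1/3)*(-3)) = (25 + 6*u)*(-1) = -25 - 6*u)
W(v(B(5)))**2 = (-25 - 6*0**2)**2 = (-25 - 6*0)**2 = (-25 + 0)**2 = (-25)**2 = 625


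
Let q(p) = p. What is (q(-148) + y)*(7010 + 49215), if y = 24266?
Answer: 1356034550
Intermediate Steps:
(q(-148) + y)*(7010 + 49215) = (-148 + 24266)*(7010 + 49215) = 24118*56225 = 1356034550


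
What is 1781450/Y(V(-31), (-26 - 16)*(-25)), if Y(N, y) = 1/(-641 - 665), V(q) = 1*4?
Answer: -2326573700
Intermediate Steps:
V(q) = 4
Y(N, y) = -1/1306 (Y(N, y) = 1/(-1306) = -1/1306)
1781450/Y(V(-31), (-26 - 16)*(-25)) = 1781450/(-1/1306) = 1781450*(-1306) = -2326573700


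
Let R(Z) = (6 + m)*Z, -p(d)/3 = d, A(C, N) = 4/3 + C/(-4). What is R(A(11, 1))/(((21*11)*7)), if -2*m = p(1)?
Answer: -85/12936 ≈ -0.0065708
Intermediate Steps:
A(C, N) = 4/3 - C/4 (A(C, N) = 4*(1/3) + C*(-1/4) = 4/3 - C/4)
p(d) = -3*d
m = 3/2 (m = -(-3)/2 = -1/2*(-3) = 3/2 ≈ 1.5000)
R(Z) = 15*Z/2 (R(Z) = (6 + 3/2)*Z = 15*Z/2)
R(A(11, 1))/(((21*11)*7)) = (15*(4/3 - 1/4*11)/2)/(((21*11)*7)) = (15*(4/3 - 11/4)/2)/((231*7)) = ((15/2)*(-17/12))/1617 = -85/8*1/1617 = -85/12936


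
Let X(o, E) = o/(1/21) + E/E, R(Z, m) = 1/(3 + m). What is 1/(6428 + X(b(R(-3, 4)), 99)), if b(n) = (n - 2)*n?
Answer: 7/44964 ≈ 0.00015568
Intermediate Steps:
b(n) = n*(-2 + n) (b(n) = (-2 + n)*n = n*(-2 + n))
X(o, E) = 1 + 21*o (X(o, E) = o/(1/21) + 1 = o*21 + 1 = 21*o + 1 = 1 + 21*o)
1/(6428 + X(b(R(-3, 4)), 99)) = 1/(6428 + (1 + 21*((-2 + 1/(3 + 4))/(3 + 4)))) = 1/(6428 + (1 + 21*((-2 + 1/7)/7))) = 1/(6428 + (1 + 21*((1/7)*(-13/7)))) = 1/(6428 + (1 + 21*(-13/49))) = 1/(6428 + (1 - 39/7)) = 1/(6428 - 32/7) = 1/(44964/7) = 7/44964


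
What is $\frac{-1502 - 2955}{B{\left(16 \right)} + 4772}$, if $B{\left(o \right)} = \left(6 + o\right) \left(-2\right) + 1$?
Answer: $- \frac{4457}{4729} \approx -0.94248$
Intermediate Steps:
$B{\left(o \right)} = -11 - 2 o$ ($B{\left(o \right)} = \left(-12 - 2 o\right) + 1 = -11 - 2 o$)
$\frac{-1502 - 2955}{B{\left(16 \right)} + 4772} = \frac{-1502 - 2955}{\left(-11 - 32\right) + 4772} = - \frac{4457}{\left(-11 - 32\right) + 4772} = - \frac{4457}{-43 + 4772} = - \frac{4457}{4729}$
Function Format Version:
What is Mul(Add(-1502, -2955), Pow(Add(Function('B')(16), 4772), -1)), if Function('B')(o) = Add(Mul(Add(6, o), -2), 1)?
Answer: Rational(-4457, 4729) ≈ -0.94248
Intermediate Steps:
Function('B')(o) = Add(-11, Mul(-2, o)) (Function('B')(o) = Add(Add(-12, Mul(-2, o)), 1) = Add(-11, Mul(-2, o)))
Mul(Add(-1502, -2955), Pow(Add(Function('B')(16), 4772), -1)) = Mul(Add(-1502, -2955), Pow(Add(Add(-11, Mul(-2, 16)), 4772), -1)) = Mul(-4457, Pow(Add(Add(-11, -32), 4772), -1)) = Mul(-4457, Pow(Add(-43, 4772), -1)) = Mul(-4457, Pow(4729, -1)) = Mul(-4457, Rational(1, 4729)) = Rational(-4457, 4729)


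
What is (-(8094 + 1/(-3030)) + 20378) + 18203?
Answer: 92375611/3030 ≈ 30487.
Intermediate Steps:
(-(8094 + 1/(-3030)) + 20378) + 18203 = (-(8094 - 1/3030) + 20378) + 18203 = (-1*24524819/3030 + 20378) + 18203 = (-24524819/3030 + 20378) + 18203 = 37220521/3030 + 18203 = 92375611/3030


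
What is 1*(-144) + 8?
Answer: -136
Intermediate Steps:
1*(-144) + 8 = -144 + 8 = -136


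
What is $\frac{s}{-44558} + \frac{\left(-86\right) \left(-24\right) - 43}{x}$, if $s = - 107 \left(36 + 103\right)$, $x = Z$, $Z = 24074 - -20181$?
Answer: $\frac{748256333}{1971914290} \approx 0.37946$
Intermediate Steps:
$Z = 44255$ ($Z = 24074 + 20181 = 44255$)
$x = 44255$
$s = -14873$ ($s = \left(-107\right) 139 = -14873$)
$\frac{s}{-44558} + \frac{\left(-86\right) \left(-24\right) - 43}{x} = - \frac{14873}{-44558} + \frac{\left(-86\right) \left(-24\right) - 43}{44255} = \left(-14873\right) \left(- \frac{1}{44558}\right) + \left(2064 - 43\right) \frac{1}{44255} = \frac{14873}{44558} + 2021 \cdot \frac{1}{44255} = \frac{14873}{44558} + \frac{2021}{44255} = \frac{748256333}{1971914290}$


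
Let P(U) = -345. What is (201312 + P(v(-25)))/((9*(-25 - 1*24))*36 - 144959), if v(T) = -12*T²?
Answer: -200967/160835 ≈ -1.2495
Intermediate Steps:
(201312 + P(v(-25)))/((9*(-25 - 1*24))*36 - 144959) = (201312 - 345)/((9*(-25 - 1*24))*36 - 144959) = 200967/((9*(-25 - 24))*36 - 144959) = 200967/((9*(-49))*36 - 144959) = 200967/(-441*36 - 144959) = 200967/(-15876 - 144959) = 200967/(-160835) = 200967*(-1/160835) = -200967/160835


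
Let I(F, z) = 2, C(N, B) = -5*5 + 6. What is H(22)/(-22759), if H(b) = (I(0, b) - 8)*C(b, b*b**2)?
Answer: -114/22759 ≈ -0.0050090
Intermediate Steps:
C(N, B) = -19 (C(N, B) = -25 + 6 = -19)
H(b) = 114 (H(b) = (2 - 8)*(-19) = -6*(-19) = 114)
H(22)/(-22759) = 114/(-22759) = 114*(-1/22759) = -114/22759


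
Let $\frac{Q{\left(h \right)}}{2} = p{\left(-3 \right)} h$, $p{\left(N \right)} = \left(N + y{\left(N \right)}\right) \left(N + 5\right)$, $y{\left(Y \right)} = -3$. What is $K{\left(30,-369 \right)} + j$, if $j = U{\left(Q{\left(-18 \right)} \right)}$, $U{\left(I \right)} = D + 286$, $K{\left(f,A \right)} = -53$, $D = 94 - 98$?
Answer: $229$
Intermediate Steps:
$D = -4$
$p{\left(N \right)} = \left(-3 + N\right) \left(5 + N\right)$ ($p{\left(N \right)} = \left(N - 3\right) \left(N + 5\right) = \left(-3 + N\right) \left(5 + N\right)$)
$Q{\left(h \right)} = - 24 h$ ($Q{\left(h \right)} = 2 \left(-15 + \left(-3\right)^{2} + 2 \left(-3\right)\right) h = 2 \left(-15 + 9 - 6\right) h = 2 \left(- 12 h\right) = - 24 h$)
$U{\left(I \right)} = 282$ ($U{\left(I \right)} = -4 + 286 = 282$)
$j = 282$
$K{\left(30,-369 \right)} + j = -53 + 282 = 229$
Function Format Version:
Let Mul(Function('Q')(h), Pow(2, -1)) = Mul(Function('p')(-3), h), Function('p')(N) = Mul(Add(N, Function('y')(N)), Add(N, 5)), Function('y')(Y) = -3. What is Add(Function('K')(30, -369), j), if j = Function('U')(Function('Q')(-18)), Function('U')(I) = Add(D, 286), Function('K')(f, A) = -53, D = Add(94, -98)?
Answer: 229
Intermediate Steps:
D = -4
Function('p')(N) = Mul(Add(-3, N), Add(5, N)) (Function('p')(N) = Mul(Add(N, -3), Add(N, 5)) = Mul(Add(-3, N), Add(5, N)))
Function('Q')(h) = Mul(-24, h) (Function('Q')(h) = Mul(2, Mul(Add(-15, Pow(-3, 2), Mul(2, -3)), h)) = Mul(2, Mul(Add(-15, 9, -6), h)) = Mul(2, Mul(-12, h)) = Mul(-24, h))
Function('U')(I) = 282 (Function('U')(I) = Add(-4, 286) = 282)
j = 282
Add(Function('K')(30, -369), j) = Add(-53, 282) = 229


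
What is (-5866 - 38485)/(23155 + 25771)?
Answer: -44351/48926 ≈ -0.90649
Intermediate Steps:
(-5866 - 38485)/(23155 + 25771) = -44351/48926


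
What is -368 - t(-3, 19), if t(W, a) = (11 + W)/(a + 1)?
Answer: -1842/5 ≈ -368.40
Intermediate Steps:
t(W, a) = (11 + W)/(1 + a)
-368 - t(-3, 19) = -368 - (11 - 3)/(1 + 19) = -368 - 8/20 = -368 - 1*⅖ = -368 - ⅖ = -1842/5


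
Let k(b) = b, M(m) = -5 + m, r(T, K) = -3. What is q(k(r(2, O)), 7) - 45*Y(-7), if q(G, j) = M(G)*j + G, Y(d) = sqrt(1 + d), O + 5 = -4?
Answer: -59 - 45*I*sqrt(6) ≈ -59.0 - 110.23*I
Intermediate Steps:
O = -9 (O = -5 - 4 = -9)
q(G, j) = G + j*(-5 + G) (q(G, j) = (-5 + G)*j + G = j*(-5 + G) + G = G + j*(-5 + G))
q(k(r(2, O)), 7) - 45*Y(-7) = (-3 + 7*(-5 - 3)) - 45*sqrt(1 - 7) = (-3 + 7*(-8)) - 45*I*sqrt(6) = (-3 - 56) - 45*I*sqrt(6) = -59 - 45*I*sqrt(6)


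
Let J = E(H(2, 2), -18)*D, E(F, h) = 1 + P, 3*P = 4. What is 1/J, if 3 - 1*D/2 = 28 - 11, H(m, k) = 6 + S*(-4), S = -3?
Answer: -3/196 ≈ -0.015306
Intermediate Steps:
P = 4/3 (P = (⅓)*4 = 4/3 ≈ 1.3333)
H(m, k) = 18 (H(m, k) = 6 - 3*(-4) = 6 + 12 = 18)
E(F, h) = 7/3 (E(F, h) = 1 + 4/3 = 7/3)
D = -28 (D = 6 - 2*(28 - 11) = 6 - 2*17 = 6 - 34 = -28)
J = -196/3 (J = (7/3)*(-28) = -196/3 ≈ -65.333)
1/J = 1/(-196/3) = -3/196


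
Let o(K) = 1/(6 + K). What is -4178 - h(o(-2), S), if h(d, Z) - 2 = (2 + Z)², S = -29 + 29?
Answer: -4184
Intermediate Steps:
S = 0
h(d, Z) = 2 + (2 + Z)²
-4178 - h(o(-2), S) = -4178 - (2 + (2 + 0)²) = -4178 - (2 + 2²) = -4178 - (2 + 4) = -4178 - 1*6 = -4178 - 6 = -4184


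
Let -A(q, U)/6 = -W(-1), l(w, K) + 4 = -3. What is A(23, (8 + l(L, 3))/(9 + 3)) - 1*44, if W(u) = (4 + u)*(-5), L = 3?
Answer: -134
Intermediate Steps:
l(w, K) = -7 (l(w, K) = -4 - 3 = -7)
W(u) = -20 - 5*u
A(q, U) = -90 (A(q, U) = -(-6)*(-20 - 5*(-1)) = -(-6)*(-20 + 5) = -(-6)*(-15) = -6*15 = -90)
A(23, (8 + l(L, 3))/(9 + 3)) - 1*44 = -90 - 1*44 = -90 - 44 = -134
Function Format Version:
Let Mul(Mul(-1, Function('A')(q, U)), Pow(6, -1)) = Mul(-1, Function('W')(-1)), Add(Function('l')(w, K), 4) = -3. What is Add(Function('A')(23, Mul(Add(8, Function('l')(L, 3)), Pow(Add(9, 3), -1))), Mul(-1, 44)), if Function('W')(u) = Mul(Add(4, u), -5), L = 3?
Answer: -134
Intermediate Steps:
Function('l')(w, K) = -7 (Function('l')(w, K) = Add(-4, -3) = -7)
Function('W')(u) = Add(-20, Mul(-5, u))
Function('A')(q, U) = -90 (Function('A')(q, U) = Mul(-6, Mul(-1, Add(-20, Mul(-5, -1)))) = Mul(-6, Mul(-1, Add(-20, 5))) = Mul(-6, Mul(-1, -15)) = Mul(-6, 15) = -90)
Add(Function('A')(23, Mul(Add(8, Function('l')(L, 3)), Pow(Add(9, 3), -1))), Mul(-1, 44)) = Add(-90, Mul(-1, 44)) = Add(-90, -44) = -134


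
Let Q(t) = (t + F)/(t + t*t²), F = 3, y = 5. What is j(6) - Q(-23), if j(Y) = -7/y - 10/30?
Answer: -31724/18285 ≈ -1.7350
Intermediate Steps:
j(Y) = -26/15 (j(Y) = -7/5 - 10/30 = -7*⅕ - 10*1/30 = -7/5 - ⅓ = -26/15)
Q(t) = (3 + t)/(t + t³) (Q(t) = (t + 3)/(t + t*t²) = (3 + t)/(t + t³))
j(6) - Q(-23) = -26/15 - (3 - 23)/(-23 + (-23)³) = -26/15 - (-20)/(-23 - 12167) = -26/15 - (-20)/(-12190) = -26/15 - (-1)*(-20)/12190 = -26/15 - 1*2/1219 = -26/15 - 2/1219 = -31724/18285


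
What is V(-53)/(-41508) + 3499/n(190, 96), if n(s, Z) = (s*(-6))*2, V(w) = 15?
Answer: -1345099/876280 ≈ -1.5350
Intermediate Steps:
n(s, Z) = -12*s (n(s, Z) = -6*s*2 = -12*s)
V(-53)/(-41508) + 3499/n(190, 96) = 15/(-41508) + 3499/((-12*190)) = 15*(-1/41508) + 3499/(-2280) = -5/13836 + 3499*(-1/2280) = -5/13836 - 3499/2280 = -1345099/876280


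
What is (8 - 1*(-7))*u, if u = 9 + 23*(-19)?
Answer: -6420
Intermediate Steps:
u = -428 (u = 9 - 437 = -428)
(8 - 1*(-7))*u = (8 - 1*(-7))*(-428) = (8 + 7)*(-428) = 15*(-428) = -6420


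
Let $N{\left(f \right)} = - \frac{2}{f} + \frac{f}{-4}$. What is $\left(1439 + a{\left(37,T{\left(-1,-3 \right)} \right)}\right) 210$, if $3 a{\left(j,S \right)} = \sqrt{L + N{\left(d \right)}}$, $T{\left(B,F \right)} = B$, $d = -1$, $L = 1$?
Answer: $302190 + 35 \sqrt{13} \approx 3.0232 \cdot 10^{5}$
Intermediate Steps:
$N{\left(f \right)} = - \frac{2}{f} - \frac{f}{4}$ ($N{\left(f \right)} = - \frac{2}{f} + f \left(- \frac{1}{4}\right) = - \frac{2}{f} - \frac{f}{4}$)
$a{\left(j,S \right)} = \frac{\sqrt{13}}{6}$ ($a{\left(j,S \right)} = \frac{\sqrt{1 - \left(- \frac{1}{4} + \frac{2}{-1}\right)}}{3} = \frac{\sqrt{1 + \left(\left(-2\right) \left(-1\right) + \frac{1}{4}\right)}}{3} = \frac{\sqrt{1 + \left(2 + \frac{1}{4}\right)}}{3} = \frac{\sqrt{1 + \frac{9}{4}}}{3} = \frac{\sqrt{\frac{13}{4}}}{3} = \frac{\frac{1}{2} \sqrt{13}}{3} = \frac{\sqrt{13}}{6}$)
$\left(1439 + a{\left(37,T{\left(-1,-3 \right)} \right)}\right) 210 = \left(1439 + \frac{\sqrt{13}}{6}\right) 210 = 302190 + 35 \sqrt{13}$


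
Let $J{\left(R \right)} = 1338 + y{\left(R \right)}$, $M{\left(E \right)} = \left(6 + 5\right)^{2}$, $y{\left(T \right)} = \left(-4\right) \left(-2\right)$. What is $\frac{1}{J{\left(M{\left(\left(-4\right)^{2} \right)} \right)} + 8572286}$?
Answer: $\frac{1}{8573632} \approx 1.1664 \cdot 10^{-7}$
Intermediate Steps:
$y{\left(T \right)} = 8$
$M{\left(E \right)} = 121$ ($M{\left(E \right)} = 11^{2} = 121$)
$J{\left(R \right)} = 1346$ ($J{\left(R \right)} = 1338 + 8 = 1346$)
$\frac{1}{J{\left(M{\left(\left(-4\right)^{2} \right)} \right)} + 8572286} = \frac{1}{1346 + 8572286} = \frac{1}{8573632}$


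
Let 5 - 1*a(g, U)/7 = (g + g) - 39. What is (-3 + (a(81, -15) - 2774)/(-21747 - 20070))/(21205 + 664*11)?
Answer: -13539/132462317 ≈ -0.00010221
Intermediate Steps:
a(g, U) = 308 - 14*g (a(g, U) = 35 - 7*((g + g) - 39) = 35 - 7*(2*g - 39) = 35 - 7*(-39 + 2*g) = 35 + (273 - 14*g) = 308 - 14*g)
(-3 + (a(81, -15) - 2774)/(-21747 - 20070))/(21205 + 664*11) = (-3 + ((308 - 14*81) - 2774)/(-21747 - 20070))/(21205 + 664*11) = (-3 + ((308 - 1134) - 2774)/(-41817))/(21205 + 7304) = (-3 + (-826 - 2774)*(-1/41817))/28509 = (-3 - 3600*(-1/41817))*(1/28509) = (-3 + 1200/13939)*(1/28509) = -40617/13939*1/28509 = -13539/132462317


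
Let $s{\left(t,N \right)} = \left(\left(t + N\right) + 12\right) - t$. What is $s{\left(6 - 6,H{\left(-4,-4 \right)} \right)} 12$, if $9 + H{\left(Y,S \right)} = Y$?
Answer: $-12$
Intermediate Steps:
$H{\left(Y,S \right)} = -9 + Y$
$s{\left(t,N \right)} = 12 + N$ ($s{\left(t,N \right)} = \left(\left(N + t\right) + 12\right) - t = \left(12 + N + t\right) - t = 12 + N$)
$s{\left(6 - 6,H{\left(-4,-4 \right)} \right)} 12 = \left(12 - 13\right) 12 = \left(-1\right) 12 = -12$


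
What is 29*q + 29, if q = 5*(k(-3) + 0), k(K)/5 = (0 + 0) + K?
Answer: -2146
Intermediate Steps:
k(K) = 5*K (k(K) = 5*((0 + 0) + K) = 5*(0 + K) = 5*K)
q = -75 (q = 5*(5*(-3) + 0) = 5*(-15 + 0) = 5*(-15) = -75)
29*q + 29 = 29*(-75) + 29 = -2175 + 29 = -2146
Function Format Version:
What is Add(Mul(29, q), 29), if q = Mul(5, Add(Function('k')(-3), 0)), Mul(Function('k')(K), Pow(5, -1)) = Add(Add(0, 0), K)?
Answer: -2146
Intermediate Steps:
Function('k')(K) = Mul(5, K) (Function('k')(K) = Mul(5, Add(Add(0, 0), K)) = Mul(5, Add(0, K)) = Mul(5, K))
q = -75 (q = Mul(5, Add(Mul(5, -3), 0)) = Mul(5, Add(-15, 0)) = Mul(5, -15) = -75)
Add(Mul(29, q), 29) = Add(Mul(29, -75), 29) = Add(-2175, 29) = -2146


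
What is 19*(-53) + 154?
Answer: -853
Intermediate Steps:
19*(-53) + 154 = -1007 + 154 = -853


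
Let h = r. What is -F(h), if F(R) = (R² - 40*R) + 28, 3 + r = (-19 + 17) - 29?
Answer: -2544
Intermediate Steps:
r = -34 (r = -3 + ((-19 + 17) - 29) = -3 + (-2 - 29) = -3 - 31 = -34)
h = -34
F(R) = 28 + R² - 40*R
-F(h) = -(28 + (-34)² - 40*(-34)) = -(28 + 1156 + 1360) = -1*2544 = -2544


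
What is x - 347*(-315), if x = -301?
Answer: 109004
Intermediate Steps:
x - 347*(-315) = -301 - 347*(-315) = -301 + 109305 = 109004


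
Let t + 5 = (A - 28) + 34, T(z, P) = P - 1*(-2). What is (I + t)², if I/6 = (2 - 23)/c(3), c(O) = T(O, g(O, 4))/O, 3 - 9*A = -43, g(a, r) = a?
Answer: 9778129/2025 ≈ 4828.7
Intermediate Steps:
T(z, P) = 2 + P (T(z, P) = P + 2 = 2 + P)
A = 46/9 (A = ⅓ - ⅑*(-43) = ⅓ + 43/9 = 46/9 ≈ 5.1111)
c(O) = (2 + O)/O
t = 55/9 (t = -5 + ((46/9 - 28) + 34) = -5 + (-206/9 + 34) = -5 + 100/9 = 55/9 ≈ 6.1111)
I = -378/5 (I = 6*((2 - 23)/(((2 + 3)/3))) = 6*(-21/((⅓)*5)) = 6*(-21/5/3) = 6*(-21*⅗) = 6*(-63/5) = -378/5 ≈ -75.600)
(I + t)² = (-378/5 + 55/9)² = (-3127/45)² = 9778129/2025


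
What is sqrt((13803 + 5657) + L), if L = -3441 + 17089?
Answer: 2*sqrt(8277) ≈ 181.96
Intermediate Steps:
L = 13648
sqrt((13803 + 5657) + L) = sqrt((13803 + 5657) + 13648) = sqrt(19460 + 13648) = sqrt(33108) = 2*sqrt(8277)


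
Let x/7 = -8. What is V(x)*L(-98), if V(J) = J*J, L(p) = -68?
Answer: -213248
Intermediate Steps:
x = -56 (x = 7*(-8) = -56)
V(J) = J²
V(x)*L(-98) = (-56)²*(-68) = 3136*(-68) = -213248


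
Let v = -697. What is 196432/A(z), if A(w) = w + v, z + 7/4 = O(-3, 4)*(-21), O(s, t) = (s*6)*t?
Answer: 785728/3253 ≈ 241.54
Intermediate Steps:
O(s, t) = 6*s*t (O(s, t) = (6*s)*t = 6*s*t)
z = 6041/4 (z = -7/4 + (6*(-3)*4)*(-21) = -7/4 - 72*(-21) = -7/4 + 1512 = 6041/4 ≈ 1510.3)
A(w) = -697 + w (A(w) = w - 697 = -697 + w)
196432/A(z) = 196432/(-697 + 6041/4) = 196432/(3253/4) = 196432*(4/3253) = 785728/3253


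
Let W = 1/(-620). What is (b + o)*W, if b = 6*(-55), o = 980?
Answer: -65/62 ≈ -1.0484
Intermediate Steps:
W = -1/620 ≈ -0.0016129
b = -330
(b + o)*W = (-330 + 980)*(-1/620) = 650*(-1/620) = -65/62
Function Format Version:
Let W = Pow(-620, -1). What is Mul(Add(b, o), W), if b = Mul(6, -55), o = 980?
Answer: Rational(-65, 62) ≈ -1.0484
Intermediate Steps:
W = Rational(-1, 620) ≈ -0.0016129
b = -330
Mul(Add(b, o), W) = Mul(Add(-330, 980), Rational(-1, 620)) = Mul(650, Rational(-1, 620)) = Rational(-65, 62)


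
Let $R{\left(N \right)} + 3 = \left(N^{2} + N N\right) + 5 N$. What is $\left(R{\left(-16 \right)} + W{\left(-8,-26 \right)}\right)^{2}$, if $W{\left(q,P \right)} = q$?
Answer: $177241$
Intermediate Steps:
$R{\left(N \right)} = -3 + 2 N^{2} + 5 N$ ($R{\left(N \right)} = -3 + \left(\left(N^{2} + N N\right) + 5 N\right) = -3 + \left(\left(N^{2} + N^{2}\right) + 5 N\right) = -3 + \left(2 N^{2} + 5 N\right) = -3 + 2 N^{2} + 5 N$)
$\left(R{\left(-16 \right)} + W{\left(-8,-26 \right)}\right)^{2} = \left(\left(-3 + 2 \left(-16\right)^{2} + 5 \left(-16\right)\right) - 8\right)^{2} = \left(\left(-3 + 2 \cdot 256 - 80\right) - 8\right)^{2} = \left(\left(-3 + 512 - 80\right) - 8\right)^{2} = \left(429 - 8\right)^{2} = 421^{2} = 177241$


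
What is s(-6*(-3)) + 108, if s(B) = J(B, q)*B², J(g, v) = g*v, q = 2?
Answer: 11772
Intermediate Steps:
s(B) = 2*B³ (s(B) = (B*2)*B² = (2*B)*B² = 2*B³)
s(-6*(-3)) + 108 = 2*(-6*(-3))³ + 108 = 2*18³ + 108 = 2*5832 + 108 = 11664 + 108 = 11772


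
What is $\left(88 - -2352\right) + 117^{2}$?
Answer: $16129$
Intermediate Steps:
$\left(88 - -2352\right) + 117^{2} = \left(88 + 2352\right) + 13689 = 2440 + 13689 = 16129$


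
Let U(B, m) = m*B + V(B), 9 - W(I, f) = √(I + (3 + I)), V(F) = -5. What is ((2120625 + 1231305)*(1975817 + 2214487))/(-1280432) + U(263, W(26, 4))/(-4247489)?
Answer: -3728659728481564154/339913802203 + 263*√55/4247489 ≈ -1.0969e+7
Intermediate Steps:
W(I, f) = 9 - √(3 + 2*I) (W(I, f) = 9 - √(I + (3 + I)) = 9 - √(3 + 2*I))
U(B, m) = -5 + B*m (U(B, m) = m*B - 5 = B*m - 5 = -5 + B*m)
((2120625 + 1231305)*(1975817 + 2214487))/(-1280432) + U(263, W(26, 4))/(-4247489) = ((2120625 + 1231305)*(1975817 + 2214487))/(-1280432) + (-5 + 263*(9 - √(3 + 2*26)))/(-4247489) = (3351930*4190304)*(-1/1280432) + (-5 + 263*(9 - √(3 + 52)))*(-1/4247489) = 14045605686720*(-1/1280432) + (-5 + 263*(9 - √55))*(-1/4247489) = -877850355420/80027 + (-5 + (2367 - 263*√55))*(-1/4247489) = -877850355420/80027 + (2362 - 263*√55)*(-1/4247489) = -877850355420/80027 + (-2362/4247489 + 263*√55/4247489) = -3728659728481564154/339913802203 + 263*√55/4247489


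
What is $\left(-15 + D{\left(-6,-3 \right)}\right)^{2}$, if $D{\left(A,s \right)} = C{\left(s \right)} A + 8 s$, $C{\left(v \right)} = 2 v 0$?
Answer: $1521$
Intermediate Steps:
$C{\left(v \right)} = 0$
$D{\left(A,s \right)} = 8 s$ ($D{\left(A,s \right)} = 0 A + 8 s = 0 + 8 s = 8 s$)
$\left(-15 + D{\left(-6,-3 \right)}\right)^{2} = \left(-15 + 8 \left(-3\right)\right)^{2} = \left(-15 - 24\right)^{2} = \left(-39\right)^{2} = 1521$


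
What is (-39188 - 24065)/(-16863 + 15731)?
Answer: 63253/1132 ≈ 55.877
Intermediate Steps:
(-39188 - 24065)/(-16863 + 15731) = -63253/(-1132) = -63253*(-1/1132) = 63253/1132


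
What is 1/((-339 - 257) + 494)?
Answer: -1/102 ≈ -0.0098039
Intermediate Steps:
1/((-339 - 257) + 494) = 1/(-596 + 494) = 1/(-102) = -1/102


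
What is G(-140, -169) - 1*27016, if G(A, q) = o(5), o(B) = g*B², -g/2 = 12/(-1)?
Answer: -26416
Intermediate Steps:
g = 24 (g = -24/(-1) = -24*(-1) = -2*(-12) = 24)
o(B) = 24*B²
G(A, q) = 600 (G(A, q) = 24*5² = 24*25 = 600)
G(-140, -169) - 1*27016 = 600 - 1*27016 = 600 - 27016 = -26416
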